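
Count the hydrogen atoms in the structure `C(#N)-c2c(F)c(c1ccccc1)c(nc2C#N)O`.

6

Hydrogens are implicit in SMILES; fill each atom to its normal valence:
  6 × C (aromatic): no H
  5 × C (aromatic): 1 H each → 5
  2 × C: no H
  2 × N: no H
  1 × F: no H
  1 × N (aromatic): no H
  1 × O: 1 H
  Total hydrogens = 6.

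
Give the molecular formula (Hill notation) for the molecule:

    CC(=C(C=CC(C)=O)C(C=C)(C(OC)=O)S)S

C12H16O3S2

Heavy atoms from the SMILES: 12 C, 3 O, 2 S.
Implicit hydrogens by atom environment:
  5 × C: no H
  3 × C: 3 H each → 9
  3 × C: 1 H each → 3
  3 × O: no H
  2 × S: 1 H each → 2
  1 × C: 2 H
  Total hydrogens = 16.
Molecular formula: C12H16O3S2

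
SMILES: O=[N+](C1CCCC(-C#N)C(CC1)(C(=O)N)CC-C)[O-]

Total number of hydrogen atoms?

21

Hydrogens are implicit in SMILES; fill each atom to its normal valence:
  7 × C: 2 H each → 14
  3 × C: no H
  2 × C: 1 H each → 2
  2 × O: no H
  1 × C: 3 H
  1 × N: 2 H
  1 × N: no H
  1 × N (charge +1): no H
  1 × O (charge -1): no H
  Total hydrogens = 21.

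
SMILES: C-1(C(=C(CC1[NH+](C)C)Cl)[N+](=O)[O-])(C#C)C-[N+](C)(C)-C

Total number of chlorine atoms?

The symbol for chlorine appears 1 time in the SMILES.

1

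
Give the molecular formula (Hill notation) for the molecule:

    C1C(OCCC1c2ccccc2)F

C11H13FO

Heavy atoms from the SMILES: 11 C, 1 F, 1 O.
Implicit hydrogens by atom environment:
  5 × C (aromatic): 1 H each → 5
  3 × C: 2 H each → 6
  2 × C: 1 H each → 2
  1 × C (aromatic): no H
  1 × F: no H
  1 × O: no H
  Total hydrogens = 13.
Molecular formula: C11H13FO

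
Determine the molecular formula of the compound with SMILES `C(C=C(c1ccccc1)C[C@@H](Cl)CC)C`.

C14H19Cl

Heavy atoms from the SMILES: 14 C, 1 Cl.
Implicit hydrogens by atom environment:
  5 × C (aromatic): 1 H each → 5
  3 × C: 2 H each → 6
  2 × C: 3 H each → 6
  2 × C: 1 H each → 2
  1 × C: no H
  1 × C (aromatic): no H
  1 × Cl: no H
  Total hydrogens = 19.
Molecular formula: C14H19Cl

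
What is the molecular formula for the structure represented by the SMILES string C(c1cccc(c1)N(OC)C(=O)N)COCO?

Heavy atoms from the SMILES: 11 C, 2 N, 4 O.
Implicit hydrogens by atom environment:
  4 × C (aromatic): 1 H each → 4
  3 × C: 2 H each → 6
  3 × O: no H
  2 × C (aromatic): no H
  1 × C: 3 H
  1 × C: no H
  1 × N: 2 H
  1 × N: no H
  1 × O: 1 H
  Total hydrogens = 16.
Molecular formula: C11H16N2O4

C11H16N2O4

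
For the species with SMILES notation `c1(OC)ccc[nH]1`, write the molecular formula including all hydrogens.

Heavy atoms from the SMILES: 5 C, 1 N, 1 O.
Implicit hydrogens by atom environment:
  3 × C (aromatic): 1 H each → 3
  1 × C: 3 H
  1 × C (aromatic): no H
  1 × N (aromatic): 1 H
  1 × O: no H
  Total hydrogens = 7.
Molecular formula: C5H7NO

C5H7NO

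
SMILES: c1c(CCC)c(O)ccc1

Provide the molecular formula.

Heavy atoms from the SMILES: 9 C, 1 O.
Implicit hydrogens by atom environment:
  4 × C (aromatic): 1 H each → 4
  2 × C: 2 H each → 4
  2 × C (aromatic): no H
  1 × C: 3 H
  1 × O: 1 H
  Total hydrogens = 12.
Molecular formula: C9H12O

C9H12O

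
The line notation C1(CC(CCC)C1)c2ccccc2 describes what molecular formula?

C13H18

Heavy atoms from the SMILES: 13 C.
Implicit hydrogens by atom environment:
  5 × C (aromatic): 1 H each → 5
  4 × C: 2 H each → 8
  2 × C: 1 H each → 2
  1 × C: 3 H
  1 × C (aromatic): no H
  Total hydrogens = 18.
Molecular formula: C13H18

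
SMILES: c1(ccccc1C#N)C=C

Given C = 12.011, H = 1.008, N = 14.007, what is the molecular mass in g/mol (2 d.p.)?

Molecular formula: C9H7N.
M = 9×12.011 + 7×1.008 + 1×14.007 = 129.16 g/mol.

129.16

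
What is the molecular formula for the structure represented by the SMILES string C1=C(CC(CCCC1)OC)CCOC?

Heavy atoms from the SMILES: 12 C, 2 O.
Implicit hydrogens by atom environment:
  7 × C: 2 H each → 14
  2 × C: 3 H each → 6
  2 × C: 1 H each → 2
  2 × O: no H
  1 × C: no H
  Total hydrogens = 22.
Molecular formula: C12H22O2

C12H22O2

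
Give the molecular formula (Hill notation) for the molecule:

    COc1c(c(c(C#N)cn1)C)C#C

Heavy atoms from the SMILES: 10 C, 2 N, 1 O.
Implicit hydrogens by atom environment:
  4 × C (aromatic): no H
  2 × C: 3 H each → 6
  2 × C: no H
  1 × C (aromatic): 1 H
  1 × C: 1 H
  1 × N (aromatic): no H
  1 × N: no H
  1 × O: no H
  Total hydrogens = 8.
Molecular formula: C10H8N2O

C10H8N2O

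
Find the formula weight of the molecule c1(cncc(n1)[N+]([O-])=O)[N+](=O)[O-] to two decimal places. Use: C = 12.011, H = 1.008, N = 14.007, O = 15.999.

170.08

Molecular formula: C4H2N4O4.
M = 4×12.011 + 2×1.008 + 4×14.007 + 4×15.999 = 170.08 g/mol.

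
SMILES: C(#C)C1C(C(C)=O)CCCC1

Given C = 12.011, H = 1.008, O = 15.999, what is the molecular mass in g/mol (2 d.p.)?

150.22

Molecular formula: C10H14O.
M = 10×12.011 + 14×1.008 + 1×15.999 = 150.22 g/mol.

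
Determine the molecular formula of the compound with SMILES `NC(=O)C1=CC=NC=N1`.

Heavy atoms from the SMILES: 5 C, 3 N, 1 O.
Implicit hydrogens by atom environment:
  3 × C (aromatic): 1 H each → 3
  2 × N (aromatic): no H
  1 × C (aromatic): no H
  1 × C: no H
  1 × N: 2 H
  1 × O: no H
  Total hydrogens = 5.
Molecular formula: C5H5N3O

C5H5N3O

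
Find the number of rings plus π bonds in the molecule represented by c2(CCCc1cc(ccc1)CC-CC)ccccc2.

8

Molecular formula from the SMILES: C19H24.
DoU = (2C + 2 + N − H − X)/2 = (2·19 + 2 + 0 − 24 − 0)/2 = 16/2 = 8.
(Structurally: 2 ring(s) + 6 π bond(s) = 8.)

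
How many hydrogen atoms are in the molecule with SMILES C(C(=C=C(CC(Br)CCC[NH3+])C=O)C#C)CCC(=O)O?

21

Hydrogens are implicit in SMILES; fill each atom to its normal valence:
  7 × C: 2 H each → 14
  5 × C: no H
  3 × C: 1 H each → 3
  2 × O: no H
  1 × Br: no H
  1 × N (charge +1): 3 H
  1 × O: 1 H
  Total hydrogens = 21.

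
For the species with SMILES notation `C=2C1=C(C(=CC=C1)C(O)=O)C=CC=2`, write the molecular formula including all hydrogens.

Heavy atoms from the SMILES: 11 C, 2 O.
Implicit hydrogens by atom environment:
  7 × C (aromatic): 1 H each → 7
  3 × C (aromatic): no H
  1 × C: no H
  1 × O: 1 H
  1 × O: no H
  Total hydrogens = 8.
Molecular formula: C11H8O2

C11H8O2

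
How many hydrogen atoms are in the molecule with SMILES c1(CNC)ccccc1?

11

Hydrogens are implicit in SMILES; fill each atom to its normal valence:
  5 × C (aromatic): 1 H each → 5
  1 × C: 3 H
  1 × C: 2 H
  1 × C (aromatic): no H
  1 × N: 1 H
  Total hydrogens = 11.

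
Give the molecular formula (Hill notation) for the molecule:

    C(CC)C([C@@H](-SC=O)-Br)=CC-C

Heavy atoms from the SMILES: 1 Br, 9 C, 1 O, 1 S.
Implicit hydrogens by atom environment:
  3 × C: 2 H each → 6
  3 × C: 1 H each → 3
  2 × C: 3 H each → 6
  1 × Br: no H
  1 × C: no H
  1 × O: no H
  1 × S: no H
  Total hydrogens = 15.
Molecular formula: C9H15BrOS

C9H15BrOS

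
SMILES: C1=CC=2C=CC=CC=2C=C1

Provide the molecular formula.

Heavy atoms from the SMILES: 10 C.
Implicit hydrogens by atom environment:
  8 × C (aromatic): 1 H each → 8
  2 × C (aromatic): no H
  Total hydrogens = 8.
Molecular formula: C10H8

C10H8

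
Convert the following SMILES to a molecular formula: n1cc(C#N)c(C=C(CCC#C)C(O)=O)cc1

Heavy atoms from the SMILES: 13 C, 2 N, 2 O.
Implicit hydrogens by atom environment:
  4 × C: no H
  3 × C (aromatic): 1 H each → 3
  2 × C: 2 H each → 4
  2 × C: 1 H each → 2
  2 × C (aromatic): no H
  1 × N (aromatic): no H
  1 × N: no H
  1 × O: 1 H
  1 × O: no H
  Total hydrogens = 10.
Molecular formula: C13H10N2O2

C13H10N2O2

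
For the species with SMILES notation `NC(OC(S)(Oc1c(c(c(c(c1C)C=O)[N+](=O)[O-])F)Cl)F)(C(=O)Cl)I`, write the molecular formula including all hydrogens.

C11H7Cl2F2IN2O6S

Heavy atoms from the SMILES: 11 C, 2 Cl, 2 F, 1 I, 2 N, 6 O, 1 S.
Implicit hydrogens by atom environment:
  6 × C (aromatic): no H
  5 × O: no H
  3 × C: no H
  2 × Cl: no H
  2 × F: no H
  1 × C: 3 H
  1 × C: 1 H
  1 × I: no H
  1 × N: 2 H
  1 × N (charge +1): no H
  1 × O (charge -1): no H
  1 × S: 1 H
  Total hydrogens = 7.
Molecular formula: C11H7Cl2F2IN2O6S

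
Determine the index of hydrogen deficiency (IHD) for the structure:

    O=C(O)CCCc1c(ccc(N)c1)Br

5

Molecular formula from the SMILES: C10H12BrNO2.
DoU = (2C + 2 + N − H − X)/2 = (2·10 + 2 + 1 − 12 − 1)/2 = 10/2 = 5.
(Structurally: 1 ring(s) + 4 π bond(s) = 5.)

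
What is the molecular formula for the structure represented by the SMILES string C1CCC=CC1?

C6H10

Heavy atoms from the SMILES: 6 C.
Implicit hydrogens by atom environment:
  4 × C: 2 H each → 8
  2 × C: 1 H each → 2
  Total hydrogens = 10.
Molecular formula: C6H10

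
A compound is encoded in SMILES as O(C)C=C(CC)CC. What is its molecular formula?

Heavy atoms from the SMILES: 7 C, 1 O.
Implicit hydrogens by atom environment:
  3 × C: 3 H each → 9
  2 × C: 2 H each → 4
  1 × C: 1 H
  1 × C: no H
  1 × O: no H
  Total hydrogens = 14.
Molecular formula: C7H14O

C7H14O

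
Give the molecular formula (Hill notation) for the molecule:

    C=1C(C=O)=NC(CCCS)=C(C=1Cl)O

C9H10ClNO2S

Heavy atoms from the SMILES: 9 C, 1 Cl, 1 N, 2 O, 1 S.
Implicit hydrogens by atom environment:
  4 × C (aromatic): no H
  3 × C: 2 H each → 6
  1 × C (aromatic): 1 H
  1 × C: 1 H
  1 × Cl: no H
  1 × N (aromatic): no H
  1 × O: 1 H
  1 × O: no H
  1 × S: 1 H
  Total hydrogens = 10.
Molecular formula: C9H10ClNO2S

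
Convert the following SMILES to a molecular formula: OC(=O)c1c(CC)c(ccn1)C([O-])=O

C9H8NO4-

Heavy atoms from the SMILES: 9 C, 1 N, 4 O.
Implicit hydrogens by atom environment:
  3 × C (aromatic): no H
  2 × C (aromatic): 1 H each → 2
  2 × C: no H
  2 × O: no H
  1 × C: 3 H
  1 × C: 2 H
  1 × N (aromatic): no H
  1 × O: 1 H
  1 × O (charge -1): no H
  Total hydrogens = 8.
Net charge -1.
Molecular formula: C9H8NO4-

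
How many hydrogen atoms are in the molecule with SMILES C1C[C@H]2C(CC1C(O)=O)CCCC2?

Hydrogens are implicit in SMILES; fill each atom to its normal valence:
  7 × C: 2 H each → 14
  3 × C: 1 H each → 3
  1 × C: no H
  1 × O: 1 H
  1 × O: no H
  Total hydrogens = 18.

18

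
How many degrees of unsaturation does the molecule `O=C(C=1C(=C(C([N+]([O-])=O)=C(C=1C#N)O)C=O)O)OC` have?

Molecular formula from the SMILES: C10H6N2O7.
DoU = (2C + 2 + N − H − X)/2 = (2·10 + 2 + 2 − 6 − 0)/2 = 18/2 = 9.
(Structurally: 1 ring(s) + 8 π bond(s) = 9.)

9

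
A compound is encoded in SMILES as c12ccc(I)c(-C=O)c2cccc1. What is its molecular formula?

Heavy atoms from the SMILES: 11 C, 1 I, 1 O.
Implicit hydrogens by atom environment:
  6 × C (aromatic): 1 H each → 6
  4 × C (aromatic): no H
  1 × C: 1 H
  1 × I: no H
  1 × O: no H
  Total hydrogens = 7.
Molecular formula: C11H7IO

C11H7IO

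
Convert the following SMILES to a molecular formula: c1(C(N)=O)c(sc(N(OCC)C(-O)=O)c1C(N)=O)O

Heavy atoms from the SMILES: 9 C, 3 N, 6 O, 1 S.
Implicit hydrogens by atom environment:
  4 × C (aromatic): no H
  4 × O: no H
  3 × C: no H
  2 × N: 2 H each → 4
  2 × O: 1 H each → 2
  1 × C: 3 H
  1 × C: 2 H
  1 × N: no H
  1 × S (aromatic): no H
  Total hydrogens = 11.
Molecular formula: C9H11N3O6S

C9H11N3O6S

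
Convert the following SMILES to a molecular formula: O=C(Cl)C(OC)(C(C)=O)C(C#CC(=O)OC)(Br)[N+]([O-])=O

Heavy atoms from the SMILES: 1 Br, 10 C, 1 Cl, 1 N, 7 O.
Implicit hydrogens by atom environment:
  7 × C: no H
  6 × O: no H
  3 × C: 3 H each → 9
  1 × Br: no H
  1 × Cl: no H
  1 × N (charge +1): no H
  1 × O (charge -1): no H
  Total hydrogens = 9.
Molecular formula: C10H9BrClNO7

C10H9BrClNO7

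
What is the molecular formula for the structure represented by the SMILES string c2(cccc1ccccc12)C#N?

Heavy atoms from the SMILES: 11 C, 1 N.
Implicit hydrogens by atom environment:
  7 × C (aromatic): 1 H each → 7
  3 × C (aromatic): no H
  1 × C: no H
  1 × N: no H
  Total hydrogens = 7.
Molecular formula: C11H7N

C11H7N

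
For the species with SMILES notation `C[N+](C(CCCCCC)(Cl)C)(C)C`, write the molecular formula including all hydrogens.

C11H25ClN+

Heavy atoms from the SMILES: 11 C, 1 Cl, 1 N.
Implicit hydrogens by atom environment:
  5 × C: 3 H each → 15
  5 × C: 2 H each → 10
  1 × C: no H
  1 × Cl: no H
  1 × N (charge +1): no H
  Total hydrogens = 25.
Net charge +1.
Molecular formula: C11H25ClN+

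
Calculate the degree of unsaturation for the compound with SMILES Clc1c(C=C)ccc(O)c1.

Molecular formula from the SMILES: C8H7ClO.
DoU = (2C + 2 + N − H − X)/2 = (2·8 + 2 + 0 − 7 − 1)/2 = 10/2 = 5.
(Structurally: 1 ring(s) + 4 π bond(s) = 5.)

5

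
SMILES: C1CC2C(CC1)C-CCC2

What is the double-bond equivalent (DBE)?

2

Molecular formula from the SMILES: C10H18.
DoU = (2C + 2 + N − H − X)/2 = (2·10 + 2 + 0 − 18 − 0)/2 = 4/2 = 2.
(Structurally: 2 ring(s) + 0 π bond(s) = 2.)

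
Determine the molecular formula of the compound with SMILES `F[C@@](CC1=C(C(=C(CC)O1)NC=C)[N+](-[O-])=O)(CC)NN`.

Heavy atoms from the SMILES: 12 C, 1 F, 4 N, 3 O.
Implicit hydrogens by atom environment:
  4 × C: 2 H each → 8
  4 × C (aromatic): no H
  2 × C: 3 H each → 6
  2 × N: 1 H each → 2
  1 × C: 1 H
  1 × C: no H
  1 × F: no H
  1 × N: 2 H
  1 × N (charge +1): no H
  1 × O (aromatic): no H
  1 × O: no H
  1 × O (charge -1): no H
  Total hydrogens = 19.
Molecular formula: C12H19FN4O3

C12H19FN4O3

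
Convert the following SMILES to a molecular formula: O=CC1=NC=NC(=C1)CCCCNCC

Heavy atoms from the SMILES: 11 C, 3 N, 1 O.
Implicit hydrogens by atom environment:
  5 × C: 2 H each → 10
  2 × C (aromatic): 1 H each → 2
  2 × C (aromatic): no H
  2 × N (aromatic): no H
  1 × C: 3 H
  1 × C: 1 H
  1 × N: 1 H
  1 × O: no H
  Total hydrogens = 17.
Molecular formula: C11H17N3O

C11H17N3O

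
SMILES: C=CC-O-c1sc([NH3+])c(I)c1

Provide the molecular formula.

C7H9INOS+

Heavy atoms from the SMILES: 7 C, 1 I, 1 N, 1 O, 1 S.
Implicit hydrogens by atom environment:
  3 × C (aromatic): no H
  2 × C: 2 H each → 4
  1 × C (aromatic): 1 H
  1 × C: 1 H
  1 × I: no H
  1 × N (charge +1): 3 H
  1 × O: no H
  1 × S (aromatic): no H
  Total hydrogens = 9.
Net charge +1.
Molecular formula: C7H9INOS+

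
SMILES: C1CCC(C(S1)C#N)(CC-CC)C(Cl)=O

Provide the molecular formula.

Heavy atoms from the SMILES: 11 C, 1 Cl, 1 N, 1 O, 1 S.
Implicit hydrogens by atom environment:
  6 × C: 2 H each → 12
  3 × C: no H
  1 × C: 3 H
  1 × C: 1 H
  1 × Cl: no H
  1 × N: no H
  1 × O: no H
  1 × S: no H
  Total hydrogens = 16.
Molecular formula: C11H16ClNOS

C11H16ClNOS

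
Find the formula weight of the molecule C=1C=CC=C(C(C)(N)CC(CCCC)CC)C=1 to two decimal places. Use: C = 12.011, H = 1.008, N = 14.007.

Molecular formula: C16H27N.
M = 16×12.011 + 27×1.008 + 1×14.007 = 233.40 g/mol.

233.40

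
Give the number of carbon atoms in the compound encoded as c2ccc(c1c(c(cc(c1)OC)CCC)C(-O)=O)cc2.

17

The symbol for carbon appears 17 times in the SMILES. Lowercase c denotes aromatic carbon and counts toward C.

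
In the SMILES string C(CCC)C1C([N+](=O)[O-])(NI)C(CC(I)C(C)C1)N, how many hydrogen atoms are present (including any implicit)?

Hydrogens are implicit in SMILES; fill each atom to its normal valence:
  5 × C: 2 H each → 10
  4 × C: 1 H each → 4
  2 × C: 3 H each → 6
  2 × I: no H
  1 × C: no H
  1 × N: 2 H
  1 × N: 1 H
  1 × N (charge +1): no H
  1 × O: no H
  1 × O (charge -1): no H
  Total hydrogens = 23.

23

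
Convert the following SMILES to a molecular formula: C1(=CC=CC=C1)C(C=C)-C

Heavy atoms from the SMILES: 10 C.
Implicit hydrogens by atom environment:
  5 × C (aromatic): 1 H each → 5
  2 × C: 1 H each → 2
  1 × C: 3 H
  1 × C: 2 H
  1 × C (aromatic): no H
  Total hydrogens = 12.
Molecular formula: C10H12

C10H12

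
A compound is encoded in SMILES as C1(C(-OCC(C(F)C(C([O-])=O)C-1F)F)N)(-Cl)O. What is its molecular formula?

C8H10ClF3NO4-

Heavy atoms from the SMILES: 8 C, 1 Cl, 3 F, 1 N, 4 O.
Implicit hydrogens by atom environment:
  5 × C: 1 H each → 5
  3 × F: no H
  2 × C: no H
  2 × O: no H
  1 × C: 2 H
  1 × Cl: no H
  1 × N: 2 H
  1 × O: 1 H
  1 × O (charge -1): no H
  Total hydrogens = 10.
Net charge -1.
Molecular formula: C8H10ClF3NO4-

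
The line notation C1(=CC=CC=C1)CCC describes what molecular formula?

C9H12

Heavy atoms from the SMILES: 9 C.
Implicit hydrogens by atom environment:
  5 × C (aromatic): 1 H each → 5
  2 × C: 2 H each → 4
  1 × C: 3 H
  1 × C (aromatic): no H
  Total hydrogens = 12.
Molecular formula: C9H12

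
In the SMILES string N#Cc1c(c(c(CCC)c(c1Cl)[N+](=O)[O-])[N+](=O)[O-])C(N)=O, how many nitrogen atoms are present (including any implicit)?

4

The symbol for nitrogen appears 4 times in the SMILES.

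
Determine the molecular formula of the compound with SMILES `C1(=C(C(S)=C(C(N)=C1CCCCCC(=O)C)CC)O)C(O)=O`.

Heavy atoms from the SMILES: 16 C, 1 N, 4 O, 1 S.
Implicit hydrogens by atom environment:
  6 × C: 2 H each → 12
  6 × C (aromatic): no H
  2 × C: 3 H each → 6
  2 × C: no H
  2 × O: 1 H each → 2
  2 × O: no H
  1 × N: 2 H
  1 × S: 1 H
  Total hydrogens = 23.
Molecular formula: C16H23NO4S

C16H23NO4S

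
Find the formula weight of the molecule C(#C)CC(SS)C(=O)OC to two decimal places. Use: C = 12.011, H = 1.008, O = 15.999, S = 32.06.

176.25

Molecular formula: C6H8O2S2.
M = 6×12.011 + 8×1.008 + 2×15.999 + 2×32.06 = 176.25 g/mol.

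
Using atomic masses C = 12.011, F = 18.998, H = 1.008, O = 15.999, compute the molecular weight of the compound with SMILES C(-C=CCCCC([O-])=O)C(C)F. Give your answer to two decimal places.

Molecular formula: C9H14FO2-.
M = 9×12.011 + 1×18.998 + 14×1.008 + 2×15.999 = 173.21 g/mol.

173.21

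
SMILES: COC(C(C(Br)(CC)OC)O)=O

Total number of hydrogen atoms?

13

Hydrogens are implicit in SMILES; fill each atom to its normal valence:
  3 × C: 3 H each → 9
  3 × O: no H
  2 × C: no H
  1 × Br: no H
  1 × C: 2 H
  1 × C: 1 H
  1 × O: 1 H
  Total hydrogens = 13.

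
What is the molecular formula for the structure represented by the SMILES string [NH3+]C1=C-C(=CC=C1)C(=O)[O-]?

C7H7NO2

Heavy atoms from the SMILES: 7 C, 1 N, 2 O.
Implicit hydrogens by atom environment:
  4 × C (aromatic): 1 H each → 4
  2 × C (aromatic): no H
  1 × C: no H
  1 × N (charge +1): 3 H
  1 × O: no H
  1 × O (charge -1): no H
  Total hydrogens = 7.
Molecular formula: C7H7NO2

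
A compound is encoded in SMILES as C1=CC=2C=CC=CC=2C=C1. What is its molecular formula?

C10H8

Heavy atoms from the SMILES: 10 C.
Implicit hydrogens by atom environment:
  8 × C (aromatic): 1 H each → 8
  2 × C (aromatic): no H
  Total hydrogens = 8.
Molecular formula: C10H8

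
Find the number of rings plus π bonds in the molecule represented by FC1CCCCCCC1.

1

Molecular formula from the SMILES: C8H15F.
DoU = (2C + 2 + N − H − X)/2 = (2·8 + 2 + 0 − 15 − 1)/2 = 2/2 = 1.
(Structurally: 1 ring(s) + 0 π bond(s) = 1.)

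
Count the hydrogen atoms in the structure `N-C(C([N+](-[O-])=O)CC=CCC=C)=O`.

12

Hydrogens are implicit in SMILES; fill each atom to its normal valence:
  4 × C: 1 H each → 4
  3 × C: 2 H each → 6
  2 × O: no H
  1 × C: no H
  1 × N: 2 H
  1 × N (charge +1): no H
  1 × O (charge -1): no H
  Total hydrogens = 12.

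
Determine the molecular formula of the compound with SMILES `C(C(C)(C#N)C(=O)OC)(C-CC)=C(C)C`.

C12H19NO2

Heavy atoms from the SMILES: 12 C, 1 N, 2 O.
Implicit hydrogens by atom environment:
  5 × C: 3 H each → 15
  5 × C: no H
  2 × C: 2 H each → 4
  2 × O: no H
  1 × N: no H
  Total hydrogens = 19.
Molecular formula: C12H19NO2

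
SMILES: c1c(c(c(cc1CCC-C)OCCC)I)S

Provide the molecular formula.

Heavy atoms from the SMILES: 13 C, 1 I, 1 O, 1 S.
Implicit hydrogens by atom environment:
  5 × C: 2 H each → 10
  4 × C (aromatic): no H
  2 × C: 3 H each → 6
  2 × C (aromatic): 1 H each → 2
  1 × I: no H
  1 × O: no H
  1 × S: 1 H
  Total hydrogens = 19.
Molecular formula: C13H19IOS

C13H19IOS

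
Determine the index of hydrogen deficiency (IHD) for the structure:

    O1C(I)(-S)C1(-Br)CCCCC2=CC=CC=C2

5

Molecular formula from the SMILES: C12H14BrIOS.
DoU = (2C + 2 + N − H − X)/2 = (2·12 + 2 + 0 − 14 − 2)/2 = 10/2 = 5.
(Structurally: 2 ring(s) + 3 π bond(s) = 5.)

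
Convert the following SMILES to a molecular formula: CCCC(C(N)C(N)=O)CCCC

C10H22N2O

Heavy atoms from the SMILES: 10 C, 2 N, 1 O.
Implicit hydrogens by atom environment:
  5 × C: 2 H each → 10
  2 × C: 3 H each → 6
  2 × C: 1 H each → 2
  2 × N: 2 H each → 4
  1 × C: no H
  1 × O: no H
  Total hydrogens = 22.
Molecular formula: C10H22N2O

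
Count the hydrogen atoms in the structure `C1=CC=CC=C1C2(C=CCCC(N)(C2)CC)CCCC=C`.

29

Hydrogens are implicit in SMILES; fill each atom to its normal valence:
  8 × C: 2 H each → 16
  5 × C (aromatic): 1 H each → 5
  3 × C: 1 H each → 3
  2 × C: no H
  1 × C: 3 H
  1 × C (aromatic): no H
  1 × N: 2 H
  Total hydrogens = 29.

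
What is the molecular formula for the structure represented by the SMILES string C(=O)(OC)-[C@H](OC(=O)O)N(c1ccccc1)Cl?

Heavy atoms from the SMILES: 10 C, 1 Cl, 1 N, 5 O.
Implicit hydrogens by atom environment:
  5 × C (aromatic): 1 H each → 5
  4 × O: no H
  2 × C: no H
  1 × C: 3 H
  1 × C: 1 H
  1 × C (aromatic): no H
  1 × Cl: no H
  1 × N: no H
  1 × O: 1 H
  Total hydrogens = 10.
Molecular formula: C10H10ClNO5

C10H10ClNO5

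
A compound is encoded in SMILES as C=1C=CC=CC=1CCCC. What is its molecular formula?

Heavy atoms from the SMILES: 10 C.
Implicit hydrogens by atom environment:
  5 × C (aromatic): 1 H each → 5
  3 × C: 2 H each → 6
  1 × C: 3 H
  1 × C (aromatic): no H
  Total hydrogens = 14.
Molecular formula: C10H14

C10H14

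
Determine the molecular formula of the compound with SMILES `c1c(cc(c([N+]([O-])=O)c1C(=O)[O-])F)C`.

Heavy atoms from the SMILES: 8 C, 1 F, 1 N, 4 O.
Implicit hydrogens by atom environment:
  4 × C (aromatic): no H
  2 × C (aromatic): 1 H each → 2
  2 × O: no H
  2 × O (charge -1): no H
  1 × C: 3 H
  1 × C: no H
  1 × F: no H
  1 × N (charge +1): no H
  Total hydrogens = 5.
Net charge -1.
Molecular formula: C8H5FNO4-

C8H5FNO4-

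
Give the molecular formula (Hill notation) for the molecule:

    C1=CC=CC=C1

Heavy atoms from the SMILES: 6 C.
Implicit hydrogens by atom environment:
  6 × C (aromatic): 1 H each → 6
  Total hydrogens = 6.
Molecular formula: C6H6

C6H6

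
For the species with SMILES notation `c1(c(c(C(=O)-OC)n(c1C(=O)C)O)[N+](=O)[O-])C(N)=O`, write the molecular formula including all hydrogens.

Heavy atoms from the SMILES: 9 C, 3 N, 7 O.
Implicit hydrogens by atom environment:
  5 × O: no H
  4 × C (aromatic): no H
  3 × C: no H
  2 × C: 3 H each → 6
  1 × N: 2 H
  1 × N (aromatic): no H
  1 × N (charge +1): no H
  1 × O: 1 H
  1 × O (charge -1): no H
  Total hydrogens = 9.
Molecular formula: C9H9N3O7

C9H9N3O7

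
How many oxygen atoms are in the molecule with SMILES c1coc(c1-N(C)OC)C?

2

The symbol for oxygen appears 2 times in the SMILES.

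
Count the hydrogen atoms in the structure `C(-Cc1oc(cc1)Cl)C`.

9

Hydrogens are implicit in SMILES; fill each atom to its normal valence:
  2 × C: 2 H each → 4
  2 × C (aromatic): 1 H each → 2
  2 × C (aromatic): no H
  1 × C: 3 H
  1 × Cl: no H
  1 × O (aromatic): no H
  Total hydrogens = 9.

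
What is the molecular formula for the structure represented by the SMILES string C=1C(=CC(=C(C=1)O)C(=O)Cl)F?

Heavy atoms from the SMILES: 7 C, 1 Cl, 1 F, 2 O.
Implicit hydrogens by atom environment:
  3 × C (aromatic): 1 H each → 3
  3 × C (aromatic): no H
  1 × C: no H
  1 × Cl: no H
  1 × F: no H
  1 × O: 1 H
  1 × O: no H
  Total hydrogens = 4.
Molecular formula: C7H4ClFO2

C7H4ClFO2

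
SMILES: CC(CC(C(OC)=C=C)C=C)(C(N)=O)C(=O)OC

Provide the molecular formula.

C13H19NO4

Heavy atoms from the SMILES: 13 C, 1 N, 4 O.
Implicit hydrogens by atom environment:
  5 × C: no H
  4 × O: no H
  3 × C: 3 H each → 9
  3 × C: 2 H each → 6
  2 × C: 1 H each → 2
  1 × N: 2 H
  Total hydrogens = 19.
Molecular formula: C13H19NO4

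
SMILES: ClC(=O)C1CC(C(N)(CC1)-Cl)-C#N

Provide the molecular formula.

C8H10Cl2N2O

Heavy atoms from the SMILES: 8 C, 2 Cl, 2 N, 1 O.
Implicit hydrogens by atom environment:
  3 × C: 2 H each → 6
  3 × C: no H
  2 × C: 1 H each → 2
  2 × Cl: no H
  1 × N: 2 H
  1 × N: no H
  1 × O: no H
  Total hydrogens = 10.
Molecular formula: C8H10Cl2N2O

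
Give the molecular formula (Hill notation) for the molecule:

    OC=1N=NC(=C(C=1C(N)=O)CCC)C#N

Heavy atoms from the SMILES: 9 C, 4 N, 2 O.
Implicit hydrogens by atom environment:
  4 × C (aromatic): no H
  2 × C: 2 H each → 4
  2 × C: no H
  2 × N (aromatic): no H
  1 × C: 3 H
  1 × N: 2 H
  1 × N: no H
  1 × O: 1 H
  1 × O: no H
  Total hydrogens = 10.
Molecular formula: C9H10N4O2

C9H10N4O2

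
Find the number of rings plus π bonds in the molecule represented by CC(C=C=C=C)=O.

4

Molecular formula from the SMILES: C6H6O.
DoU = (2C + 2 + N − H − X)/2 = (2·6 + 2 + 0 − 6 − 0)/2 = 8/2 = 4.
(Structurally: 0 ring(s) + 4 π bond(s) = 4.)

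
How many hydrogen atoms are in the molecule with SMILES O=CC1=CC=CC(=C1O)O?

6

Hydrogens are implicit in SMILES; fill each atom to its normal valence:
  3 × C (aromatic): 1 H each → 3
  3 × C (aromatic): no H
  2 × O: 1 H each → 2
  1 × C: 1 H
  1 × O: no H
  Total hydrogens = 6.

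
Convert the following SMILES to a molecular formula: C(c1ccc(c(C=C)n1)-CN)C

C10H14N2

Heavy atoms from the SMILES: 10 C, 2 N.
Implicit hydrogens by atom environment:
  3 × C: 2 H each → 6
  3 × C (aromatic): no H
  2 × C (aromatic): 1 H each → 2
  1 × C: 3 H
  1 × C: 1 H
  1 × N: 2 H
  1 × N (aromatic): no H
  Total hydrogens = 14.
Molecular formula: C10H14N2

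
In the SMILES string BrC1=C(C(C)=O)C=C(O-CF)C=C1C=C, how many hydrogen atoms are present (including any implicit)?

10

Hydrogens are implicit in SMILES; fill each atom to its normal valence:
  4 × C (aromatic): no H
  2 × C: 2 H each → 4
  2 × C (aromatic): 1 H each → 2
  2 × O: no H
  1 × Br: no H
  1 × C: 3 H
  1 × C: 1 H
  1 × C: no H
  1 × F: no H
  Total hydrogens = 10.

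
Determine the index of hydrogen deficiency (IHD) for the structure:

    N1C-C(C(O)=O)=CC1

Molecular formula from the SMILES: C5H7NO2.
DoU = (2C + 2 + N − H − X)/2 = (2·5 + 2 + 1 − 7 − 0)/2 = 6/2 = 3.
(Structurally: 1 ring(s) + 2 π bond(s) = 3.)

3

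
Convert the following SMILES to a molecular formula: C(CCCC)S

C5H12S

Heavy atoms from the SMILES: 5 C, 1 S.
Implicit hydrogens by atom environment:
  4 × C: 2 H each → 8
  1 × C: 3 H
  1 × S: 1 H
  Total hydrogens = 12.
Molecular formula: C5H12S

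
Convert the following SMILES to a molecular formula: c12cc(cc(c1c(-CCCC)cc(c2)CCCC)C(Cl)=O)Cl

C19H22Cl2O

Heavy atoms from the SMILES: 19 C, 2 Cl, 1 O.
Implicit hydrogens by atom environment:
  6 × C: 2 H each → 12
  6 × C (aromatic): no H
  4 × C (aromatic): 1 H each → 4
  2 × C: 3 H each → 6
  2 × Cl: no H
  1 × C: no H
  1 × O: no H
  Total hydrogens = 22.
Molecular formula: C19H22Cl2O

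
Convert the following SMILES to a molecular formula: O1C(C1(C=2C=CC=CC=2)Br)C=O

Heavy atoms from the SMILES: 1 Br, 9 C, 2 O.
Implicit hydrogens by atom environment:
  5 × C (aromatic): 1 H each → 5
  2 × C: 1 H each → 2
  2 × O: no H
  1 × Br: no H
  1 × C: no H
  1 × C (aromatic): no H
  Total hydrogens = 7.
Molecular formula: C9H7BrO2

C9H7BrO2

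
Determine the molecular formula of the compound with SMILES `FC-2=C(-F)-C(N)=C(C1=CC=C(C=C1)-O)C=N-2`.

Heavy atoms from the SMILES: 11 C, 2 F, 2 N, 1 O.
Implicit hydrogens by atom environment:
  6 × C (aromatic): no H
  5 × C (aromatic): 1 H each → 5
  2 × F: no H
  1 × N: 2 H
  1 × N (aromatic): no H
  1 × O: 1 H
  Total hydrogens = 8.
Molecular formula: C11H8F2N2O

C11H8F2N2O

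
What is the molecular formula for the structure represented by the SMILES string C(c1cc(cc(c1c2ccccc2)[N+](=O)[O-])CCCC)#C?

C18H17NO2

Heavy atoms from the SMILES: 18 C, 1 N, 2 O.
Implicit hydrogens by atom environment:
  7 × C (aromatic): 1 H each → 7
  5 × C (aromatic): no H
  3 × C: 2 H each → 6
  1 × C: 3 H
  1 × C: 1 H
  1 × C: no H
  1 × N (charge +1): no H
  1 × O: no H
  1 × O (charge -1): no H
  Total hydrogens = 17.
Molecular formula: C18H17NO2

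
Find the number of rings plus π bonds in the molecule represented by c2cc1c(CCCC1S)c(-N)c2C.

5

Molecular formula from the SMILES: C11H15NS.
DoU = (2C + 2 + N − H − X)/2 = (2·11 + 2 + 1 − 15 − 0)/2 = 10/2 = 5.
(Structurally: 2 ring(s) + 3 π bond(s) = 5.)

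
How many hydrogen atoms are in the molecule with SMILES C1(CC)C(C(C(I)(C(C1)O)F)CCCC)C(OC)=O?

Hydrogens are implicit in SMILES; fill each atom to its normal valence:
  5 × C: 2 H each → 10
  4 × C: 1 H each → 4
  3 × C: 3 H each → 9
  2 × C: no H
  2 × O: no H
  1 × F: no H
  1 × I: no H
  1 × O: 1 H
  Total hydrogens = 24.

24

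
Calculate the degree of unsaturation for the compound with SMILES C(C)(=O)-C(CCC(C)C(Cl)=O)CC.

Molecular formula from the SMILES: C10H17ClO2.
DoU = (2C + 2 + N − H − X)/2 = (2·10 + 2 + 0 − 17 − 1)/2 = 4/2 = 2.
(Structurally: 0 ring(s) + 2 π bond(s) = 2.)

2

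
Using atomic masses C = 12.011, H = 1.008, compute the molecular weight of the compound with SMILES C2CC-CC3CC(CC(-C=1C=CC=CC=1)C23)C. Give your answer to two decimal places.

228.38

Molecular formula: C17H24.
M = 17×12.011 + 24×1.008 = 228.38 g/mol.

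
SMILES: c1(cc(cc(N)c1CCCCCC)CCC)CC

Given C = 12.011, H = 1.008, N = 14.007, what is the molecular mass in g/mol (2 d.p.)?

Molecular formula: C17H29N.
M = 17×12.011 + 29×1.008 + 1×14.007 = 247.43 g/mol.

247.43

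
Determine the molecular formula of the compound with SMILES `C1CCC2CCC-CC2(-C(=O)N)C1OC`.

Heavy atoms from the SMILES: 12 C, 1 N, 2 O.
Implicit hydrogens by atom environment:
  7 × C: 2 H each → 14
  2 × C: 1 H each → 2
  2 × C: no H
  2 × O: no H
  1 × C: 3 H
  1 × N: 2 H
  Total hydrogens = 21.
Molecular formula: C12H21NO2

C12H21NO2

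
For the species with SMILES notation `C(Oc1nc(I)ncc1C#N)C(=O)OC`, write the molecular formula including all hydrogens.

Heavy atoms from the SMILES: 8 C, 1 I, 3 N, 3 O.
Implicit hydrogens by atom environment:
  3 × C (aromatic): no H
  3 × O: no H
  2 × C: no H
  2 × N (aromatic): no H
  1 × C: 3 H
  1 × C: 2 H
  1 × C (aromatic): 1 H
  1 × I: no H
  1 × N: no H
  Total hydrogens = 6.
Molecular formula: C8H6IN3O3

C8H6IN3O3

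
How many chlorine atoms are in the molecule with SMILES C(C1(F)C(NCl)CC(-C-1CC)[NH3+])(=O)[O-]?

The symbol for chlorine appears 1 time in the SMILES.

1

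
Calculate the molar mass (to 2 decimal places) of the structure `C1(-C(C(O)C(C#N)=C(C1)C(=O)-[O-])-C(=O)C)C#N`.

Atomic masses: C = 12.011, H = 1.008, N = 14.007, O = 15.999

Molecular formula: C11H9N2O4-.
M = 11×12.011 + 9×1.008 + 2×14.007 + 4×15.999 = 233.20 g/mol.

233.20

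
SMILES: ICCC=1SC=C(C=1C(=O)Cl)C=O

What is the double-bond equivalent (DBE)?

5

Molecular formula from the SMILES: C8H6ClIO2S.
DoU = (2C + 2 + N − H − X)/2 = (2·8 + 2 + 0 − 6 − 2)/2 = 10/2 = 5.
(Structurally: 1 ring(s) + 4 π bond(s) = 5.)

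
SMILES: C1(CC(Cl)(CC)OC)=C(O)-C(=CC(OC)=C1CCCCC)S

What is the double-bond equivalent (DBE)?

4

Molecular formula from the SMILES: C17H27ClO3S.
DoU = (2C + 2 + N − H − X)/2 = (2·17 + 2 + 0 − 27 − 1)/2 = 8/2 = 4.
(Structurally: 1 ring(s) + 3 π bond(s) = 4.)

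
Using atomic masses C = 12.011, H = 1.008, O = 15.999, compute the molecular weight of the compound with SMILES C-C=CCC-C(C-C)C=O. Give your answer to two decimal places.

140.23

Molecular formula: C9H16O.
M = 9×12.011 + 16×1.008 + 1×15.999 = 140.23 g/mol.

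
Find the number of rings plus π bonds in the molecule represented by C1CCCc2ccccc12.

5

Molecular formula from the SMILES: C10H12.
DoU = (2C + 2 + N − H − X)/2 = (2·10 + 2 + 0 − 12 − 0)/2 = 10/2 = 5.
(Structurally: 2 ring(s) + 3 π bond(s) = 5.)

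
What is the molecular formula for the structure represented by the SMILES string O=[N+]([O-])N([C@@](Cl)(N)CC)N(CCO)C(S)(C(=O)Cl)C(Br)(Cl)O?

C8H14BrCl3N4O5S

Heavy atoms from the SMILES: 1 Br, 8 C, 3 Cl, 4 N, 5 O, 1 S.
Implicit hydrogens by atom environment:
  4 × C: no H
  3 × C: 2 H each → 6
  3 × Cl: no H
  2 × N: no H
  2 × O: 1 H each → 2
  2 × O: no H
  1 × Br: no H
  1 × C: 3 H
  1 × N: 2 H
  1 × N (charge +1): no H
  1 × O (charge -1): no H
  1 × S: 1 H
  Total hydrogens = 14.
Molecular formula: C8H14BrCl3N4O5S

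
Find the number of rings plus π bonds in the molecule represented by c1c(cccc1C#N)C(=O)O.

Molecular formula from the SMILES: C8H5NO2.
DoU = (2C + 2 + N − H − X)/2 = (2·8 + 2 + 1 − 5 − 0)/2 = 14/2 = 7.
(Structurally: 1 ring(s) + 6 π bond(s) = 7.)

7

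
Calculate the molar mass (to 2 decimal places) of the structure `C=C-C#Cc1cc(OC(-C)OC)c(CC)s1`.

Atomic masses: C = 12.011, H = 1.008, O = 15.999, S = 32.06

Molecular formula: C13H16O2S.
M = 13×12.011 + 16×1.008 + 2×15.999 + 1×32.06 = 236.33 g/mol.

236.33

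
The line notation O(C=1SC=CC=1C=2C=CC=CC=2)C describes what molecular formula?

C11H10OS

Heavy atoms from the SMILES: 11 C, 1 O, 1 S.
Implicit hydrogens by atom environment:
  7 × C (aromatic): 1 H each → 7
  3 × C (aromatic): no H
  1 × C: 3 H
  1 × O: no H
  1 × S (aromatic): no H
  Total hydrogens = 10.
Molecular formula: C11H10OS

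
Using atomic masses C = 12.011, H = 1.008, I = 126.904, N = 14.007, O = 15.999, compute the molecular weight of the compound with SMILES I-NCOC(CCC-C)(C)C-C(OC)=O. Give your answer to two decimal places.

329.18

Molecular formula: C10H20INO3.
M = 10×12.011 + 20×1.008 + 1×126.904 + 1×14.007 + 3×15.999 = 329.18 g/mol.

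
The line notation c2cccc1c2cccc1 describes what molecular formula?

Heavy atoms from the SMILES: 10 C.
Implicit hydrogens by atom environment:
  8 × C (aromatic): 1 H each → 8
  2 × C (aromatic): no H
  Total hydrogens = 8.
Molecular formula: C10H8

C10H8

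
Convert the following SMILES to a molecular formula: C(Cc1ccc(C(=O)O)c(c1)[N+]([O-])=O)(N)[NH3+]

C9H12N3O4+

Heavy atoms from the SMILES: 9 C, 3 N, 4 O.
Implicit hydrogens by atom environment:
  3 × C (aromatic): 1 H each → 3
  3 × C (aromatic): no H
  2 × O: no H
  1 × C: 2 H
  1 × C: 1 H
  1 × C: no H
  1 × N (charge +1): 3 H
  1 × N: 2 H
  1 × N (charge +1): no H
  1 × O: 1 H
  1 × O (charge -1): no H
  Total hydrogens = 12.
Net charge +1.
Molecular formula: C9H12N3O4+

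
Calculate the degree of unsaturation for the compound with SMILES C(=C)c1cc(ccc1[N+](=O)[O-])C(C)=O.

7

Molecular formula from the SMILES: C10H9NO3.
DoU = (2C + 2 + N − H − X)/2 = (2·10 + 2 + 1 − 9 − 0)/2 = 14/2 = 7.
(Structurally: 1 ring(s) + 6 π bond(s) = 7.)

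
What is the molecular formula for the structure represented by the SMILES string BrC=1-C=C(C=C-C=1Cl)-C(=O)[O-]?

Heavy atoms from the SMILES: 1 Br, 7 C, 1 Cl, 2 O.
Implicit hydrogens by atom environment:
  3 × C (aromatic): 1 H each → 3
  3 × C (aromatic): no H
  1 × Br: no H
  1 × C: no H
  1 × Cl: no H
  1 × O: no H
  1 × O (charge -1): no H
  Total hydrogens = 3.
Net charge -1.
Molecular formula: C7H3BrClO2-

C7H3BrClO2-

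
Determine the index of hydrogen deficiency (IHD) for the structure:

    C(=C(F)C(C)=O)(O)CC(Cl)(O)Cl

2

Molecular formula from the SMILES: C6H7Cl2FO3.
DoU = (2C + 2 + N − H − X)/2 = (2·6 + 2 + 0 − 7 − 3)/2 = 4/2 = 2.
(Structurally: 0 ring(s) + 2 π bond(s) = 2.)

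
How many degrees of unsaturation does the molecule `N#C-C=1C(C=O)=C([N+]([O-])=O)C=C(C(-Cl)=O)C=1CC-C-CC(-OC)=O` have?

Molecular formula from the SMILES: C15H13ClN2O6.
DoU = (2C + 2 + N − H − X)/2 = (2·15 + 2 + 2 − 13 − 1)/2 = 20/2 = 10.
(Structurally: 1 ring(s) + 9 π bond(s) = 10.)

10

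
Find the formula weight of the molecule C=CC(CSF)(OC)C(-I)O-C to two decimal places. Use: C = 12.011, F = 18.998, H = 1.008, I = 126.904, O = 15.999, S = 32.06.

306.13

Molecular formula: C7H12FIO2S.
M = 7×12.011 + 1×18.998 + 12×1.008 + 1×126.904 + 2×15.999 + 1×32.06 = 306.13 g/mol.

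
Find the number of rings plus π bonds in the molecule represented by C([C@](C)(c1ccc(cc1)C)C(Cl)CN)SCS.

Molecular formula from the SMILES: C13H20ClNS2.
DoU = (2C + 2 + N − H − X)/2 = (2·13 + 2 + 1 − 20 − 1)/2 = 8/2 = 4.
(Structurally: 1 ring(s) + 3 π bond(s) = 4.)

4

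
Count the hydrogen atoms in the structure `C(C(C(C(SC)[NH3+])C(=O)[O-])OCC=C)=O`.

15

Hydrogens are implicit in SMILES; fill each atom to its normal valence:
  5 × C: 1 H each → 5
  3 × O: no H
  2 × C: 2 H each → 4
  1 × C: 3 H
  1 × C: no H
  1 × N (charge +1): 3 H
  1 × O (charge -1): no H
  1 × S: no H
  Total hydrogens = 15.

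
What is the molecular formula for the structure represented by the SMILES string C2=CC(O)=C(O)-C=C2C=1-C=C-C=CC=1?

C12H10O2

Heavy atoms from the SMILES: 12 C, 2 O.
Implicit hydrogens by atom environment:
  8 × C (aromatic): 1 H each → 8
  4 × C (aromatic): no H
  2 × O: 1 H each → 2
  Total hydrogens = 10.
Molecular formula: C12H10O2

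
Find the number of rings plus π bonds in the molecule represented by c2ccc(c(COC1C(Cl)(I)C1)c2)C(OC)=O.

Molecular formula from the SMILES: C12H12ClIO3.
DoU = (2C + 2 + N − H − X)/2 = (2·12 + 2 + 0 − 12 − 2)/2 = 12/2 = 6.
(Structurally: 2 ring(s) + 4 π bond(s) = 6.)

6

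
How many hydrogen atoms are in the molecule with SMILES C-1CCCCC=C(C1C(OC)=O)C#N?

15

Hydrogens are implicit in SMILES; fill each atom to its normal valence:
  5 × C: 2 H each → 10
  3 × C: no H
  2 × C: 1 H each → 2
  2 × O: no H
  1 × C: 3 H
  1 × N: no H
  Total hydrogens = 15.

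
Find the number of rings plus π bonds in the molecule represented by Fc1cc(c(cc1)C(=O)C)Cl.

Molecular formula from the SMILES: C8H6ClFO.
DoU = (2C + 2 + N − H − X)/2 = (2·8 + 2 + 0 − 6 − 2)/2 = 10/2 = 5.
(Structurally: 1 ring(s) + 4 π bond(s) = 5.)

5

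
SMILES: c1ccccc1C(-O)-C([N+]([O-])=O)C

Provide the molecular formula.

Heavy atoms from the SMILES: 9 C, 1 N, 3 O.
Implicit hydrogens by atom environment:
  5 × C (aromatic): 1 H each → 5
  2 × C: 1 H each → 2
  1 × C: 3 H
  1 × C (aromatic): no H
  1 × N (charge +1): no H
  1 × O: 1 H
  1 × O: no H
  1 × O (charge -1): no H
  Total hydrogens = 11.
Molecular formula: C9H11NO3

C9H11NO3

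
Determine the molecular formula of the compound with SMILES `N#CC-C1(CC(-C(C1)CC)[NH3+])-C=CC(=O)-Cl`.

C12H18ClN2O+

Heavy atoms from the SMILES: 12 C, 1 Cl, 2 N, 1 O.
Implicit hydrogens by atom environment:
  4 × C: 2 H each → 8
  4 × C: 1 H each → 4
  3 × C: no H
  1 × C: 3 H
  1 × Cl: no H
  1 × N (charge +1): 3 H
  1 × N: no H
  1 × O: no H
  Total hydrogens = 18.
Net charge +1.
Molecular formula: C12H18ClN2O+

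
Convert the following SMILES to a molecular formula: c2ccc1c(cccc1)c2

Heavy atoms from the SMILES: 10 C.
Implicit hydrogens by atom environment:
  8 × C (aromatic): 1 H each → 8
  2 × C (aromatic): no H
  Total hydrogens = 8.
Molecular formula: C10H8

C10H8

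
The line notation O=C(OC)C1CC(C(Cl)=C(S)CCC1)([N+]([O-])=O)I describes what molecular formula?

Heavy atoms from the SMILES: 10 C, 1 Cl, 1 I, 1 N, 4 O, 1 S.
Implicit hydrogens by atom environment:
  4 × C: 2 H each → 8
  4 × C: no H
  3 × O: no H
  1 × C: 3 H
  1 × C: 1 H
  1 × Cl: no H
  1 × I: no H
  1 × N (charge +1): no H
  1 × O (charge -1): no H
  1 × S: 1 H
  Total hydrogens = 13.
Molecular formula: C10H13ClINO4S

C10H13ClINO4S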